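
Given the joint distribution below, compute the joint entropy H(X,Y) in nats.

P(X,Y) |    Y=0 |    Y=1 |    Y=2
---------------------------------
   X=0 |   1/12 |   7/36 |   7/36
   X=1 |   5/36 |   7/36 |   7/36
1.7549 nats

Joint entropy is H(X,Y) = -Σ_{x,y} p(x,y) log p(x,y).

Summing over all non-zero entries:
H(X,Y) = -[1/12·log_e(1/12) + 7/36·log_e(7/36) + 7/36·log_e(7/36) + 5/36·log_e(5/36) + 7/36·log_e(7/36) + 7/36·log_e(7/36)]
H(X,Y) = 1.7549 nats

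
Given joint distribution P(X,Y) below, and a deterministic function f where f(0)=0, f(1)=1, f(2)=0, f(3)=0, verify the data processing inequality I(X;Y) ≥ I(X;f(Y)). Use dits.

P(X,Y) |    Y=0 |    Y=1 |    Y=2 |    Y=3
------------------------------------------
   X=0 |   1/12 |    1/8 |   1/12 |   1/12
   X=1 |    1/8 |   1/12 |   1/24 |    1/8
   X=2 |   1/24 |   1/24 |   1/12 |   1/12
I(X;Y) = 0.0182, I(X;f(Y)) = 0.0054, inequality holds: 0.0182 ≥ 0.0054

Data Processing Inequality: For any Markov chain X → Y → Z, we have I(X;Y) ≥ I(X;Z).

Here Z = f(Y) is a deterministic function of Y, forming X → Y → Z.

Original I(X;Y) = 0.0182 dits

After applying f:
P(X,Z) where Z=f(Y):
- P(X,Z=0) = P(X,Y=0) + P(X,Y=2) + P(X,Y=3)
- P(X,Z=1) = P(X,Y=1)

I(X;Z) = I(X;f(Y)) = 0.0054 dits

Verification: 0.0182 ≥ 0.0054 ✓

Information cannot be created by processing; the function f can only lose information about X.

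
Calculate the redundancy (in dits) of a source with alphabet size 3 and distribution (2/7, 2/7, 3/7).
0.0085 dits

Redundancy measures how far a source is from maximum entropy:
R = H_max - H(X)

Maximum entropy for 3 symbols: H_max = log_10(3) = 0.4771 dits
Actual entropy: H(X) = 0.4686 dits
Redundancy: R = 0.4771 - 0.4686 = 0.0085 dits

This redundancy represents potential for compression: the source could be compressed by 0.0085 dits per symbol.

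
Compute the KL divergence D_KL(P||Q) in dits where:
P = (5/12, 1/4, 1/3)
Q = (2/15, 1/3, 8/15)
0.1069 dits

KL divergence: D_KL(P||Q) = Σ p(x) log(p(x)/q(x))

Computing term by term:
  x=0: 5/12 × log_10[(5/12)/(2/15)] = 5/12 × 0.4949 = 0.2062
  x=1: 1/4 × log_10[(1/4)/(1/3)] = 1/4 × -0.1249 = -0.0312
  x=2: 1/3 × log_10[(1/3)/(8/15)] = 1/3 × -0.2041 = -0.0680

D_KL(P||Q) = 0.1069 dits

Note: KL divergence is always non-negative and equals 0 iff P = Q.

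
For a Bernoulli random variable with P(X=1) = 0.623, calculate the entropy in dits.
0.2878 dits

The binary entropy function is:
H(p) = -p log(p) - (1-p) log(1-p)

H(0.623) = -0.623 × log_10(0.623) - 0.377 × log_10(0.377)
H(0.623) = 0.2878 dits

Note: Binary entropy is maximized at p=0.5 (H=1 bit) and minimized at p=0 or p=1 (H=0).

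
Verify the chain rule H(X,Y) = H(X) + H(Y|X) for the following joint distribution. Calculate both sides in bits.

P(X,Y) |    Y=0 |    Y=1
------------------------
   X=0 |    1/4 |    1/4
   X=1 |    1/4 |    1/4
H(X,Y) = 2.0000, H(X) = 1.0000, H(Y|X) = 1.0000 (all in bits)

Chain rule: H(X,Y) = H(X) + H(Y|X)

Left side — joint entropy directly:
H(X,Y) = -Σ p(x,y) log p(x,y) = 2.0000 bits

Right side — compute H(Y|X) from the conditional distributions:
P(X) = (1/2, 1/2), so H(X) = 1.0000 bits
H(Y|X) = Σ_x P(X=x) · H(Y|X=x):
  P(Y|X=0) = (1/2, 1/2), H(Y|X=0) = 1.0000, weight P(X=0) = 1/2
  P(Y|X=1) = (1/2, 1/2), H(Y|X=1) = 1.0000, weight P(X=1) = 1/2
H(Y|X) = 1.0000 bits

H(X) + H(Y|X) = 1.0000 + 1.0000 = 2.0000 bits

Both sides equal 2.0000 bits. ✓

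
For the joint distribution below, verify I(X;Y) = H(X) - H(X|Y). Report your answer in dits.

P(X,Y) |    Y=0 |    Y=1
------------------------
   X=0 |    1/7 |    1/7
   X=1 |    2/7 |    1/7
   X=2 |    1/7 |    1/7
I(X;Y) = 0.0061 dits

Mutual information has multiple equivalent forms:
- I(X;Y) = H(X) - H(X|Y)
- I(X;Y) = H(Y) - H(Y|X)
- I(X;Y) = H(X) + H(Y) - H(X,Y)

Computing all quantities:
H(X) = 0.4686, H(Y) = 0.2966, H(X,Y) = 0.7591
H(X|Y) = 0.4625, H(Y|X) = 0.2905

Verification:
H(X) - H(X|Y) = 0.4686 - 0.4625 = 0.0061
H(Y) - H(Y|X) = 0.2966 - 0.2905 = 0.0061
H(X) + H(Y) - H(X,Y) = 0.4686 + 0.2966 - 0.7591 = 0.0061

All forms give I(X;Y) = 0.0061 dits. ✓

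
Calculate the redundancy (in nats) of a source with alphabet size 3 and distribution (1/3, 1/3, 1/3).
0.0000 nats

Redundancy measures how far a source is from maximum entropy:
R = H_max - H(X)

Maximum entropy for 3 symbols: H_max = log_e(3) = 1.0986 nats
Actual entropy: H(X) = 1.0986 nats
Redundancy: R = 1.0986 - 1.0986 = 0.0000 nats

This redundancy represents potential for compression: the source could be compressed by 0.0000 nats per symbol.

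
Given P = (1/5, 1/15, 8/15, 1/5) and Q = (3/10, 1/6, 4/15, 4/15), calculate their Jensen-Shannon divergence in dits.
0.0179 dits

Jensen-Shannon divergence is:
JSD(P||Q) = 0.5 × D_KL(P||M) + 0.5 × D_KL(Q||M)
where M = 0.5 × (P + Q) is the mixture distribution.

M = 0.5 × (1/5, 1/15, 8/15, 1/5) + 0.5 × (3/10, 1/6, 4/15, 4/15) = (1/4, 0.116667, 2/5, 7/30)

D_KL(P||M) = 0.0177 dits
D_KL(Q||M) = 0.0181 dits

JSD(P||Q) = 0.5 × 0.0177 + 0.5 × 0.0181 = 0.0179 dits

Unlike KL divergence, JSD is symmetric and bounded: 0 ≤ JSD ≤ log(2).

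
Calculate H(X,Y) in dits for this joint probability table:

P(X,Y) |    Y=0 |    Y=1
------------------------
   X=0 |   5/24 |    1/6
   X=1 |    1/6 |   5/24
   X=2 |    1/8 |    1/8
0.7690 dits

Joint entropy is H(X,Y) = -Σ_{x,y} p(x,y) log p(x,y).

Summing over all non-zero entries:
H(X,Y) = -[5/24·log_10(5/24) + 1/6·log_10(1/6) + 1/6·log_10(1/6) + 5/24·log_10(5/24) + 1/8·log_10(1/8) + 1/8·log_10(1/8)]
H(X,Y) = 0.7690 dits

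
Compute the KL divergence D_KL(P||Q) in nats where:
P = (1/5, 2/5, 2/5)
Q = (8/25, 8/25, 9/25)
0.0374 nats

KL divergence: D_KL(P||Q) = Σ p(x) log(p(x)/q(x))

Computing term by term:
  x=0: 1/5 × log_e[(1/5)/(8/25)] = 1/5 × -0.4700 = -0.0940
  x=1: 2/5 × log_e[(2/5)/(8/25)] = 2/5 × 0.2231 = 0.0893
  x=2: 2/5 × log_e[(2/5)/(9/25)] = 2/5 × 0.1054 = 0.0421

D_KL(P||Q) = 0.0374 nats

Note: KL divergence is always non-negative and equals 0 iff P = Q.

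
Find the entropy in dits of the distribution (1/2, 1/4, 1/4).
0.4515 dits

Shannon entropy is H(X) = -Σ p(x) log p(x).

For P = (1/2, 1/4, 1/4):
H = -1/2 × log_10(1/2) -1/4 × log_10(1/4) -1/4 × log_10(1/4)
H = 0.4515 dits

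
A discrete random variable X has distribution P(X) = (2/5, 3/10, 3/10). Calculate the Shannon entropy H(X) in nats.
1.0889 nats

Shannon entropy is H(X) = -Σ p(x) log p(x).

For P = (2/5, 3/10, 3/10):
H = -2/5 × log_e(2/5) -3/10 × log_e(3/10) -3/10 × log_e(3/10)
H = 1.0889 nats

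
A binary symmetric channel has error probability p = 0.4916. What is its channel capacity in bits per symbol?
0.0002 bits

For a binary symmetric channel (BSC) with error probability p:
Capacity C = 1 - H(p) bits per symbol

where H(p) = -p log₂(p) - (1-p) log₂(1-p) is the binary entropy function.

H(0.4916) = 0.9998 bits
C = 1 - 0.9998 = 0.0002 bits per symbol

This means we can reliably transmit up to 0.0002 bits of information per channel use.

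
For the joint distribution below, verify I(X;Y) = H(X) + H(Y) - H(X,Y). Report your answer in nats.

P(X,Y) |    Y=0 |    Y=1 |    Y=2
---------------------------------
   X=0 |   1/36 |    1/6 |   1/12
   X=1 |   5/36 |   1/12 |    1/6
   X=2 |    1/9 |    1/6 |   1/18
I(X;Y) = 0.0837 nats

Mutual information has multiple equivalent forms:
- I(X;Y) = H(X) - H(X|Y)
- I(X;Y) = H(Y) - H(Y|X)
- I(X;Y) = H(X) + H(Y) - H(X,Y)

Computing all quantities:
H(X) = 1.0893, H(Y) = 1.0829, H(X,Y) = 2.0885
H(X|Y) = 1.0056, H(Y|X) = 0.9992

Verification:
H(X) - H(X|Y) = 1.0893 - 1.0056 = 0.0837
H(Y) - H(Y|X) = 1.0829 - 0.9992 = 0.0837
H(X) + H(Y) - H(X,Y) = 1.0893 + 1.0829 - 2.0885 = 0.0837

All forms give I(X;Y) = 0.0837 nats. ✓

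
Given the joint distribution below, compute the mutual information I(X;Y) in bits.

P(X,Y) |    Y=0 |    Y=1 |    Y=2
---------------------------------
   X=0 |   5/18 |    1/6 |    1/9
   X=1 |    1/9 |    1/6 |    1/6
0.0524 bits

Mutual information: I(X;Y) = H(X) + H(Y) - H(X,Y)

Marginals:
P(X) = (5/9, 4/9), H(X) = 0.9911 bits
P(Y) = (7/18, 1/3, 5/18), H(Y) = 1.5715 bits

Joint entropy: H(X,Y) = 2.5102 bits

I(X;Y) = 0.9911 + 1.5715 - 2.5102 = 0.0524 bits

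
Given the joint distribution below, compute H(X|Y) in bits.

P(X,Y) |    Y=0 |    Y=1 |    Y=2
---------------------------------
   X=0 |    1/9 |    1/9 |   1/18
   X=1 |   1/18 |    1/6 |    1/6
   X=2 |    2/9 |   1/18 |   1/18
1.4034 bits

Using the chain rule: H(X|Y) = H(X,Y) - H(Y)

First, compute H(X,Y) = 2.9749 bits

Marginal P(Y) = (7/18, 1/3, 5/18)
H(Y) = 1.5715 bits

H(X|Y) = H(X,Y) - H(Y) = 2.9749 - 1.5715 = 1.4034 bits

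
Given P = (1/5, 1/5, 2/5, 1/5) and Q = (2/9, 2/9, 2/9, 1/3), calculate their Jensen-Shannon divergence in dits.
0.0095 dits

Jensen-Shannon divergence is:
JSD(P||Q) = 0.5 × D_KL(P||M) + 0.5 × D_KL(Q||M)
where M = 0.5 × (P + Q) is the mixture distribution.

M = 0.5 × (1/5, 1/5, 2/5, 1/5) + 0.5 × (2/9, 2/9, 2/9, 1/3) = (0.211111, 0.211111, 0.311111, 4/15)

D_KL(P||M) = 0.0093 dits
D_KL(Q||M) = 0.0097 dits

JSD(P||Q) = 0.5 × 0.0093 + 0.5 × 0.0097 = 0.0095 dits

Unlike KL divergence, JSD is symmetric and bounded: 0 ≤ JSD ≤ log(2).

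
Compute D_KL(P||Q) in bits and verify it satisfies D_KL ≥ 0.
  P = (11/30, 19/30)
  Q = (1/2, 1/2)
0.0519 bits

KL divergence satisfies the Gibbs inequality: D_KL(P||Q) ≥ 0 for all distributions P, Q.

D_KL(P||Q) = Σ p(x) log(p(x)/q(x))
Term by term:
  x=0: 11/30 × log_2[(11/30)/(1/2)] = -0.1641
  x=1: 19/30 × log_2[(19/30)/(1/2)] = 0.2160
D_KL(P||Q) = 0.0519 bits

D_KL(P||Q) = 0.0519 ≥ 0 ✓

This non-negativity is a fundamental property: relative entropy cannot be negative because it measures how different Q is from P.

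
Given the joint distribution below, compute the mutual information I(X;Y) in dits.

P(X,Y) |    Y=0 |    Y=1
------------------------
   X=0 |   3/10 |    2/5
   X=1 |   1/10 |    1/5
0.0017 dits

Mutual information: I(X;Y) = H(X) + H(Y) - H(X,Y)

Marginals:
P(X) = (7/10, 3/10), H(X) = 0.2653 dits
P(Y) = (2/5, 3/5), H(Y) = 0.2923 dits

Joint entropy: H(X,Y) = 0.5558 dits

I(X;Y) = 0.2653 + 0.2923 - 0.5558 = 0.0017 dits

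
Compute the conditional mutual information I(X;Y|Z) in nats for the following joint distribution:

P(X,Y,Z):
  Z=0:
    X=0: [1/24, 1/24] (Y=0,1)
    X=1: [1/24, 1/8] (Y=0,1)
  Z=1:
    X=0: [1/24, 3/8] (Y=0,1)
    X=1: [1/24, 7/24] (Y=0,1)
0.0082 nats

Conditional mutual information: I(X;Y|Z) = H(X|Z) + H(Y|Z) - H(X,Y|Z)

H(Z) = 0.5623
H(X,Z) = 1.2367 → H(X|Z) = 0.6743
H(Y,Z) = 0.9831 → H(Y|Z) = 0.4208
H(X,Y,Z) = 1.6492 → H(X,Y|Z) = 1.0869

I(X;Y|Z) = 0.6743 + 0.4208 - 1.0869 = 0.0082 nats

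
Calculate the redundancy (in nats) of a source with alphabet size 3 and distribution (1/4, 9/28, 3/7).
0.0241 nats

Redundancy measures how far a source is from maximum entropy:
R = H_max - H(X)

Maximum entropy for 3 symbols: H_max = log_e(3) = 1.0986 nats
Actual entropy: H(X) = 1.0745 nats
Redundancy: R = 1.0986 - 1.0745 = 0.0241 nats

This redundancy represents potential for compression: the source could be compressed by 0.0241 nats per symbol.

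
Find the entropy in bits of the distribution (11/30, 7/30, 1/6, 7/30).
1.9413 bits

Shannon entropy is H(X) = -Σ p(x) log p(x).

For P = (11/30, 7/30, 1/6, 7/30):
H = -11/30 × log_2(11/30) -7/30 × log_2(7/30) -1/6 × log_2(1/6) -7/30 × log_2(7/30)
H = 1.9413 bits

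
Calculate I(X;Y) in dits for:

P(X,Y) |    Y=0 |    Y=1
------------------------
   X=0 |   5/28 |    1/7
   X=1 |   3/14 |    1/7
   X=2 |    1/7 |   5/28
0.0037 dits

Mutual information: I(X;Y) = H(X) + H(Y) - H(X,Y)

Marginals:
P(X) = (9/28, 5/14, 9/28), H(X) = 0.4766 dits
P(Y) = (15/28, 13/28), H(Y) = 0.2999 dits

Joint entropy: H(X,Y) = 0.7728 dits

I(X;Y) = 0.4766 + 0.2999 - 0.7728 = 0.0037 dits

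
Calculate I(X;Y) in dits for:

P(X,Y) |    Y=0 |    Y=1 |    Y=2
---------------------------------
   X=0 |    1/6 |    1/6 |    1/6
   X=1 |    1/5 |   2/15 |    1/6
0.0015 dits

Mutual information: I(X;Y) = H(X) + H(Y) - H(X,Y)

Marginals:
P(X) = (1/2, 1/2), H(X) = 0.3010 dits
P(Y) = (11/30, 3/10, 1/3), H(Y) = 0.4757 dits

Joint entropy: H(X,Y) = 0.7752 dits

I(X;Y) = 0.3010 + 0.4757 - 0.7752 = 0.0015 dits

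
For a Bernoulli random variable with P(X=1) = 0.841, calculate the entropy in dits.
0.1902 dits

The binary entropy function is:
H(p) = -p log(p) - (1-p) log(1-p)

H(0.841) = -0.841 × log_10(0.841) - 0.159 × log_10(0.159)
H(0.841) = 0.1902 dits

Note: Binary entropy is maximized at p=0.5 (H=1 bit) and minimized at p=0 or p=1 (H=0).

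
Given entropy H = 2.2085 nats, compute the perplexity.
9.1021

Perplexity is e^H (or exp(H) for natural log).

H = 2.2085 nats
Perplexity = e^2.2085 = 9.1021

Interpretation: The model's uncertainty is equivalent to choosing uniformly among 9.1 options.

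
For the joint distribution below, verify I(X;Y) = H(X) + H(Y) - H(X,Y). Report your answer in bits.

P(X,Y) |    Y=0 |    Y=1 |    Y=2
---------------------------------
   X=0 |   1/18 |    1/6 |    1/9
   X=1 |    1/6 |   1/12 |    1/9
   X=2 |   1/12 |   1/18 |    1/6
I(X;Y) = 0.0991 bits

Mutual information has multiple equivalent forms:
- I(X;Y) = H(X) - H(X|Y)
- I(X;Y) = H(Y) - H(Y|X)
- I(X;Y) = H(X) + H(Y) - H(X,Y)

Computing all quantities:
H(X) = 1.5816, H(Y) = 1.5752, H(X,Y) = 3.0577
H(X|Y) = 1.4825, H(Y|X) = 1.4761

Verification:
H(X) - H(X|Y) = 1.5816 - 1.4825 = 0.0991
H(Y) - H(Y|X) = 1.5752 - 1.4761 = 0.0991
H(X) + H(Y) - H(X,Y) = 1.5816 + 1.5752 - 3.0577 = 0.0991

All forms give I(X;Y) = 0.0991 bits. ✓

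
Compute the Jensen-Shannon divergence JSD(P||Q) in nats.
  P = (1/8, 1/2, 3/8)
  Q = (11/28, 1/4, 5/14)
0.0577 nats

Jensen-Shannon divergence is:
JSD(P||Q) = 0.5 × D_KL(P||M) + 0.5 × D_KL(Q||M)
where M = 0.5 × (P + Q) is the mixture distribution.

M = 0.5 × (1/8, 1/2, 3/8) + 0.5 × (11/28, 1/4, 5/14) = (0.258929, 3/8, 0.366071)

D_KL(P||M) = 0.0618 nats
D_KL(Q||M) = 0.0536 nats

JSD(P||Q) = 0.5 × 0.0618 + 0.5 × 0.0536 = 0.0577 nats

Unlike KL divergence, JSD is symmetric and bounded: 0 ≤ JSD ≤ log(2).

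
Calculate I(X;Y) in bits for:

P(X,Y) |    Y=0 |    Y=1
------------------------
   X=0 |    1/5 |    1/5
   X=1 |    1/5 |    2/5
0.0200 bits

Mutual information: I(X;Y) = H(X) + H(Y) - H(X,Y)

Marginals:
P(X) = (2/5, 3/5), H(X) = 0.9710 bits
P(Y) = (2/5, 3/5), H(Y) = 0.9710 bits

Joint entropy: H(X,Y) = 1.9219 bits

I(X;Y) = 0.9710 + 0.9710 - 1.9219 = 0.0200 bits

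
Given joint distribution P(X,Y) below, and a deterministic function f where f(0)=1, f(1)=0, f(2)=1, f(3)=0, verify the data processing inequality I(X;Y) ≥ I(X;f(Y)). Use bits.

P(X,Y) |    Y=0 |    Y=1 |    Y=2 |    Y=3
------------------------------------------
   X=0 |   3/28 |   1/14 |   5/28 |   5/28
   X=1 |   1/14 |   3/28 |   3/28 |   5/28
I(X;Y) = 0.0197, I(X;f(Y)) = 0.0160, inequality holds: 0.0197 ≥ 0.0160

Data Processing Inequality: For any Markov chain X → Y → Z, we have I(X;Y) ≥ I(X;Z).

Here Z = f(Y) is a deterministic function of Y, forming X → Y → Z.

Original I(X;Y) = 0.0197 bits

After applying f:
P(X,Z) where Z=f(Y):
- P(X,Z=0) = P(X,Y=1) + P(X,Y=3)
- P(X,Z=1) = P(X,Y=0) + P(X,Y=2)

I(X;Z) = I(X;f(Y)) = 0.0160 bits

Verification: 0.0197 ≥ 0.0160 ✓

Information cannot be created by processing; the function f can only lose information about X.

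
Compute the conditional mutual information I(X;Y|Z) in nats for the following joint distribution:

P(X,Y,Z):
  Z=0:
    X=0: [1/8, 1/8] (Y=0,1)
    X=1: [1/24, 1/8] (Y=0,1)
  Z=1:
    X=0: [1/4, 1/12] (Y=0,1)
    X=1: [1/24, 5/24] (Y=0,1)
0.1177 nats

Conditional mutual information: I(X;Y|Z) = H(X|Z) + H(Y|Z) - H(X,Y|Z)

H(Z) = 0.6792
H(X,Z) = 1.3580 → H(X|Z) = 0.6788
H(Y,Z) = 1.3640 → H(Y|Z) = 0.6848
H(X,Y,Z) = 1.9251 → H(X,Y|Z) = 1.2459

I(X;Y|Z) = 0.6788 + 0.6848 - 1.2459 = 0.1177 nats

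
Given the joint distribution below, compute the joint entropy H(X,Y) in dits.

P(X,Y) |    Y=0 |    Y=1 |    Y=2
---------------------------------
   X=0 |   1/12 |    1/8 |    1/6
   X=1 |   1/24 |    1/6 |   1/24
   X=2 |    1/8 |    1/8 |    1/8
0.9159 dits

Joint entropy is H(X,Y) = -Σ_{x,y} p(x,y) log p(x,y).

Summing over all non-zero entries:
H(X,Y) = -[1/12·log_10(1/12) + 1/8·log_10(1/8) + 1/6·log_10(1/6) + 1/24·log_10(1/24) + 1/6·log_10(1/6) + 1/24·log_10(1/24) + 1/8·log_10(1/8) + 1/8·log_10(1/8) + 1/8·log_10(1/8)]
H(X,Y) = 0.9159 dits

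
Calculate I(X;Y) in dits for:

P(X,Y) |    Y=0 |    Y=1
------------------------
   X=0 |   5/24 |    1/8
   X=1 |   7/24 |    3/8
0.0068 dits

Mutual information: I(X;Y) = H(X) + H(Y) - H(X,Y)

Marginals:
P(X) = (1/3, 2/3), H(X) = 0.2764 dits
P(Y) = (1/2, 1/2), H(Y) = 0.3010 dits

Joint entropy: H(X,Y) = 0.5706 dits

I(X;Y) = 0.2764 + 0.3010 - 0.5706 = 0.0068 dits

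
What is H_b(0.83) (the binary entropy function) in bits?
0.6577 bits

The binary entropy function is:
H(p) = -p log(p) - (1-p) log(1-p)

H(0.83) = -0.83 × log_2(0.83) - 0.17 × log_2(0.17)
H(0.83) = 0.6577 bits

Note: Binary entropy is maximized at p=0.5 (H=1 bit) and minimized at p=0 or p=1 (H=0).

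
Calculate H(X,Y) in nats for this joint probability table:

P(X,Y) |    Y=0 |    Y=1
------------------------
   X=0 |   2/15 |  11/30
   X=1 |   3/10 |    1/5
1.3196 nats

Joint entropy is H(X,Y) = -Σ_{x,y} p(x,y) log p(x,y).

Summing over all non-zero entries:
H(X,Y) = -[2/15·log_e(2/15) + 11/30·log_e(11/30) + 3/10·log_e(3/10) + 1/5·log_e(1/5)]
H(X,Y) = 1.3196 nats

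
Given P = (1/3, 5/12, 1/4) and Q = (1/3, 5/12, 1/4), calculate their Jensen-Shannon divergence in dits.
0.0000 dits

Jensen-Shannon divergence is:
JSD(P||Q) = 0.5 × D_KL(P||M) + 0.5 × D_KL(Q||M)
where M = 0.5 × (P + Q) is the mixture distribution.

M = 0.5 × (1/3, 5/12, 1/4) + 0.5 × (1/3, 5/12, 1/4) = (1/3, 5/12, 1/4)

D_KL(P||M) = 0.0000 dits
D_KL(Q||M) = 0.0000 dits

JSD(P||Q) = 0.5 × 0.0000 + 0.5 × 0.0000 = 0.0000 dits

Unlike KL divergence, JSD is symmetric and bounded: 0 ≤ JSD ≤ log(2).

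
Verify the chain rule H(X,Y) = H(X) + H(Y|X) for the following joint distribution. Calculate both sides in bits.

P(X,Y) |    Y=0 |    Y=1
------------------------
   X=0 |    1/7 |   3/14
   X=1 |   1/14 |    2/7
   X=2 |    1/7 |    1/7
H(X,Y) = 2.4677, H(X) = 1.5774, H(Y|X) = 0.8903 (all in bits)

Chain rule: H(X,Y) = H(X) + H(Y|X)

Left side — joint entropy directly:
H(X,Y) = -Σ p(x,y) log p(x,y) = 2.4677 bits

Right side — compute H(Y|X) from the conditional distributions:
P(X) = (5/14, 5/14, 2/7), so H(X) = 1.5774 bits
H(Y|X) = Σ_x P(X=x) · H(Y|X=x):
  P(Y|X=0) = (2/5, 3/5), H(Y|X=0) = 0.9710, weight P(X=0) = 5/14
  P(Y|X=1) = (1/5, 4/5), H(Y|X=1) = 0.7219, weight P(X=1) = 5/14
  P(Y|X=2) = (1/2, 1/2), H(Y|X=2) = 1.0000, weight P(X=2) = 2/7
H(Y|X) = 0.8903 bits

H(X) + H(Y|X) = 1.5774 + 0.8903 = 2.4677 bits

Both sides equal 2.4677 bits. ✓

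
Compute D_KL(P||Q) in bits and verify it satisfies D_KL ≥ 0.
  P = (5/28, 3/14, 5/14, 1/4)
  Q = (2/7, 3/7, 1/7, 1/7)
0.3386 bits

KL divergence satisfies the Gibbs inequality: D_KL(P||Q) ≥ 0 for all distributions P, Q.

D_KL(P||Q) = Σ p(x) log(p(x)/q(x))
Term by term:
  x=0: 5/28 × log_2[(5/28)/(2/7)] = -0.1211
  x=1: 3/14 × log_2[(3/14)/(3/7)] = -0.2143
  x=2: 5/14 × log_2[(5/14)/(1/7)] = 0.4721
  x=3: 1/4 × log_2[(1/4)/(1/7)] = 0.2018
D_KL(P||Q) = 0.3386 bits

D_KL(P||Q) = 0.3386 ≥ 0 ✓

This non-negativity is a fundamental property: relative entropy cannot be negative because it measures how different Q is from P.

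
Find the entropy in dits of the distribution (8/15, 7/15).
0.3001 dits

Shannon entropy is H(X) = -Σ p(x) log p(x).

For P = (8/15, 7/15):
H = -8/15 × log_10(8/15) -7/15 × log_10(7/15)
H = 0.3001 dits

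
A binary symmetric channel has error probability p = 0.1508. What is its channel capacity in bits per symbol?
0.3882 bits

For a binary symmetric channel (BSC) with error probability p:
Capacity C = 1 - H(p) bits per symbol

where H(p) = -p log₂(p) - (1-p) log₂(1-p) is the binary entropy function.

H(0.1508) = 0.6118 bits
C = 1 - 0.6118 = 0.3882 bits per symbol

This means we can reliably transmit up to 0.3882 bits of information per channel use.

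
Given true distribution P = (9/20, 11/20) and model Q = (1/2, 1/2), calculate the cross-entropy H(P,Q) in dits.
0.3010 dits

Cross-entropy: H(P,Q) = -Σ p(x) log q(x)

Alternatively: H(P,Q) = H(P) + D_KL(P||Q)
H(P) = 0.2989 dits
D_KL(P||Q) = 0.0022 dits

H(P,Q) = 0.2989 + 0.0022 = 0.3010 dits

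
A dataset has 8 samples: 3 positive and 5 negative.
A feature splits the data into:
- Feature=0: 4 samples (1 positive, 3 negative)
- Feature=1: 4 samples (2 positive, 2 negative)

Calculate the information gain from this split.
0.0488 bits

Information Gain = H(Y) - H(Y|Feature)

Before split:
P(positive) = 3/8 = 0.3750
H(Y) = 0.9544 bits

After split:
Feature=0: H = 0.8113 bits (weight = 4/8)
Feature=1: H = 1.0000 bits (weight = 4/8)
H(Y|Feature) = (4/8)×0.8113 + (4/8)×1.0000 = 0.9056 bits

Information Gain = 0.9544 - 0.9056 = 0.0488 bits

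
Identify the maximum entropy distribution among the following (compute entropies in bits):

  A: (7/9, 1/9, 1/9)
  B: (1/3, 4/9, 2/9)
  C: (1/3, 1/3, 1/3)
C

For a discrete distribution over n outcomes, entropy is maximized by the uniform distribution.

Computing entropies:
H(A) = 0.9864 bits
H(B) = 1.5305 bits
H(C) = 1.5850 bits

The uniform distribution (where all probabilities equal 1/3) achieves the maximum entropy of log_2(3) = 1.5850 bits.

Distribution C has the highest entropy.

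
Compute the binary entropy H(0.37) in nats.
0.6590 nats

The binary entropy function is:
H(p) = -p log(p) - (1-p) log(1-p)

H(0.37) = -0.37 × log_e(0.37) - 0.63 × log_e(0.63)
H(0.37) = 0.6590 nats

Note: Binary entropy is maximized at p=0.5 (H=1 bit) and minimized at p=0 or p=1 (H=0).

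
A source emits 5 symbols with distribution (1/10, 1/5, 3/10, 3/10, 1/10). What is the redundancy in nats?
0.1046 nats

Redundancy measures how far a source is from maximum entropy:
R = H_max - H(X)

Maximum entropy for 5 symbols: H_max = log_e(5) = 1.6094 nats
Actual entropy: H(X) = 1.5048 nats
Redundancy: R = 1.6094 - 1.5048 = 0.1046 nats

This redundancy represents potential for compression: the source could be compressed by 0.1046 nats per symbol.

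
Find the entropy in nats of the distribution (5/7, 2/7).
0.5983 nats

Shannon entropy is H(X) = -Σ p(x) log p(x).

For P = (5/7, 2/7):
H = -5/7 × log_e(5/7) -2/7 × log_e(2/7)
H = 0.5983 nats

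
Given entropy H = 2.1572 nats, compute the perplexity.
8.6469

Perplexity is e^H (or exp(H) for natural log).

H = 2.1572 nats
Perplexity = e^2.1572 = 8.6469

Interpretation: The model's uncertainty is equivalent to choosing uniformly among 8.6 options.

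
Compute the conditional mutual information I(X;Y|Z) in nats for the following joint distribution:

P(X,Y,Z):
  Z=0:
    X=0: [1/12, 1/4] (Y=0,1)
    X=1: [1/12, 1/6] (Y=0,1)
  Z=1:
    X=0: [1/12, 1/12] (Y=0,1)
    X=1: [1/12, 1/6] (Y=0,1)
0.0082 nats

Conditional mutual information: I(X;Y|Z) = H(X|Z) + H(Y|Z) - H(X,Y|Z)

H(Z) = 0.6792
H(X,Z) = 1.3580 → H(X|Z) = 0.6788
H(Y,Z) = 1.3086 → H(Y|Z) = 0.6294
H(X,Y,Z) = 1.9792 → H(X,Y|Z) = 1.3000

I(X;Y|Z) = 0.6788 + 0.6294 - 1.3000 = 0.0082 nats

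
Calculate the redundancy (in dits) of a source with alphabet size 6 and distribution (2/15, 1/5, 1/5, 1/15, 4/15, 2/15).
0.0337 dits

Redundancy measures how far a source is from maximum entropy:
R = H_max - H(X)

Maximum entropy for 6 symbols: H_max = log_10(6) = 0.7782 dits
Actual entropy: H(X) = 0.7444 dits
Redundancy: R = 0.7782 - 0.7444 = 0.0337 dits

This redundancy represents potential for compression: the source could be compressed by 0.0337 dits per symbol.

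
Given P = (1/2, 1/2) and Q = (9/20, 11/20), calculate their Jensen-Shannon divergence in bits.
0.0018 bits

Jensen-Shannon divergence is:
JSD(P||Q) = 0.5 × D_KL(P||M) + 0.5 × D_KL(Q||M)
where M = 0.5 × (P + Q) is the mixture distribution.

M = 0.5 × (1/2, 1/2) + 0.5 × (9/20, 11/20) = (19/40, 21/40)

D_KL(P||M) = 0.0018 bits
D_KL(Q||M) = 0.0018 bits

JSD(P||Q) = 0.5 × 0.0018 + 0.5 × 0.0018 = 0.0018 bits

Unlike KL divergence, JSD is symmetric and bounded: 0 ≤ JSD ≤ log(2).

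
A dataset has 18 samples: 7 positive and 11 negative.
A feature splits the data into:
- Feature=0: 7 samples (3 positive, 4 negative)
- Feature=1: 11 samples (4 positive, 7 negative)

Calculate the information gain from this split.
0.0030 bits

Information Gain = H(Y) - H(Y|Feature)

Before split:
P(positive) = 7/18 = 0.3889
H(Y) = 0.9641 bits

After split:
Feature=0: H = 0.9852 bits (weight = 7/18)
Feature=1: H = 0.9457 bits (weight = 11/18)
H(Y|Feature) = (7/18)×0.9852 + (11/18)×0.9457 = 0.9610 bits

Information Gain = 0.9641 - 0.9610 = 0.0030 bits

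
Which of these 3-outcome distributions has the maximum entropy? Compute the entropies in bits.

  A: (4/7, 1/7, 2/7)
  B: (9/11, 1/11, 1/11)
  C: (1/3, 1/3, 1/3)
C

For a discrete distribution over n outcomes, entropy is maximized by the uniform distribution.

Computing entropies:
H(A) = 1.3788 bits
H(B) = 0.8659 bits
H(C) = 1.5850 bits

The uniform distribution (where all probabilities equal 1/3) achieves the maximum entropy of log_2(3) = 1.5850 bits.

Distribution C has the highest entropy.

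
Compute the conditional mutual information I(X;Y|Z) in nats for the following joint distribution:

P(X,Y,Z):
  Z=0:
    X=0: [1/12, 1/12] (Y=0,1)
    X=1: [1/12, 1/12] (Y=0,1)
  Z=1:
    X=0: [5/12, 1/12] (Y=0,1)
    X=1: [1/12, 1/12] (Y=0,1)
0.0341 nats

Conditional mutual information: I(X;Y|Z) = H(X|Z) + H(Y|Z) - H(X,Y|Z)

H(Z) = 0.6365
H(X,Z) = 1.2425 → H(X|Z) = 0.6059
H(Y,Z) = 1.2425 → H(Y|Z) = 0.6059
H(X,Y,Z) = 1.8143 → H(X,Y|Z) = 1.1778

I(X;Y|Z) = 0.6059 + 0.6059 - 1.1778 = 0.0341 nats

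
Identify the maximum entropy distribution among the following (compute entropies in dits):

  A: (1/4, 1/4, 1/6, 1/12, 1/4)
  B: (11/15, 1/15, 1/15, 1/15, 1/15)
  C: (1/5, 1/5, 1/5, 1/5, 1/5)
C

For a discrete distribution over n outcomes, entropy is maximized by the uniform distribution.

Computing entropies:
H(A) = 0.6712 dits
H(B) = 0.4124 dits
H(C) = 0.6990 dits

The uniform distribution (where all probabilities equal 1/5) achieves the maximum entropy of log_10(5) = 0.6990 dits.

Distribution C has the highest entropy.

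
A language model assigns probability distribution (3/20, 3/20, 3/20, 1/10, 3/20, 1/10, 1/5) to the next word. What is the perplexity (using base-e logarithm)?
6.8256

Perplexity is e^H (or exp(H) for natural log).

First, H = -Σ p log p = 1.9207 nats
Perplexity = e^1.9207 = 6.8256

Interpretation: The model's uncertainty is equivalent to choosing uniformly among 6.8 options.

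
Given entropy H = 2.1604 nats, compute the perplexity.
8.6746

Perplexity is e^H (or exp(H) for natural log).

H = 2.1604 nats
Perplexity = e^2.1604 = 8.6746

Interpretation: The model's uncertainty is equivalent to choosing uniformly among 8.7 options.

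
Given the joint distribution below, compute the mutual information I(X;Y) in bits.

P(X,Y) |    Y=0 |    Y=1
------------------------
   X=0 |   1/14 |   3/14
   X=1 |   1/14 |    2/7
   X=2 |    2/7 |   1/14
0.2378 bits

Mutual information: I(X;Y) = H(X) + H(Y) - H(X,Y)

Marginals:
P(X) = (2/7, 5/14, 5/14), H(X) = 1.5774 bits
P(Y) = (3/7, 4/7), H(Y) = 0.9852 bits

Joint entropy: H(X,Y) = 2.3249 bits

I(X;Y) = 1.5774 + 0.9852 - 2.3249 = 0.2378 bits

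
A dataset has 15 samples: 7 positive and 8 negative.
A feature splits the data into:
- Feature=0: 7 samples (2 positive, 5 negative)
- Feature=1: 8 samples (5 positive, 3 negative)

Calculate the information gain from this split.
0.0850 bits

Information Gain = H(Y) - H(Y|Feature)

Before split:
P(positive) = 7/15 = 0.4667
H(Y) = 0.9968 bits

After split:
Feature=0: H = 0.8631 bits (weight = 7/15)
Feature=1: H = 0.9544 bits (weight = 8/15)
H(Y|Feature) = (7/15)×0.8631 + (8/15)×0.9544 = 0.9118 bits

Information Gain = 0.9968 - 0.9118 = 0.0850 bits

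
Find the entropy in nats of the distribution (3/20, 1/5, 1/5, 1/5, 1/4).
1.5968 nats

Shannon entropy is H(X) = -Σ p(x) log p(x).

For P = (3/20, 1/5, 1/5, 1/5, 1/4):
H = -3/20 × log_e(3/20) -1/5 × log_e(1/5) -1/5 × log_e(1/5) -1/5 × log_e(1/5) -1/4 × log_e(1/4)
H = 1.5968 nats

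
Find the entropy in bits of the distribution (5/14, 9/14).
0.9403 bits

Shannon entropy is H(X) = -Σ p(x) log p(x).

For P = (5/14, 9/14):
H = -5/14 × log_2(5/14) -9/14 × log_2(9/14)
H = 0.9403 bits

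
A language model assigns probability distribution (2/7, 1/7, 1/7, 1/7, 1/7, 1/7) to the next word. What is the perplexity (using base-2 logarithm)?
5.7423

Perplexity is 2^H (or exp(H) for natural log).

First, H = -Σ p log p = 2.5216 bits
Perplexity = 2^2.5216 = 5.7423

Interpretation: The model's uncertainty is equivalent to choosing uniformly among 5.7 options.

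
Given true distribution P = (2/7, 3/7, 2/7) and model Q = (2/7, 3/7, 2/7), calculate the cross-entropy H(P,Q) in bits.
1.5567 bits

Cross-entropy: H(P,Q) = -Σ p(x) log q(x)

Alternatively: H(P,Q) = H(P) + D_KL(P||Q)
H(P) = 1.5567 bits
D_KL(P||Q) = 0.0000 bits

H(P,Q) = 1.5567 + 0.0000 = 1.5567 bits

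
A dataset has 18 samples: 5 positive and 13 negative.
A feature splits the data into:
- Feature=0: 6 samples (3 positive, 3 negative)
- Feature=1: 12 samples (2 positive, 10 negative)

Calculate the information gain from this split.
0.0857 bits

Information Gain = H(Y) - H(Y|Feature)

Before split:
P(positive) = 5/18 = 0.2778
H(Y) = 0.8524 bits

After split:
Feature=0: H = 1.0000 bits (weight = 6/18)
Feature=1: H = 0.6500 bits (weight = 12/18)
H(Y|Feature) = (6/18)×1.0000 + (12/18)×0.6500 = 0.7667 bits

Information Gain = 0.8524 - 0.7667 = 0.0857 bits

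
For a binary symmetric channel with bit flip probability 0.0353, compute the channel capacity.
0.7797 bits

For a binary symmetric channel (BSC) with error probability p:
Capacity C = 1 - H(p) bits per symbol

where H(p) = -p log₂(p) - (1-p) log₂(1-p) is the binary entropy function.

H(0.0353) = 0.2203 bits
C = 1 - 0.2203 = 0.7797 bits per symbol

This means we can reliably transmit up to 0.7797 bits of information per channel use.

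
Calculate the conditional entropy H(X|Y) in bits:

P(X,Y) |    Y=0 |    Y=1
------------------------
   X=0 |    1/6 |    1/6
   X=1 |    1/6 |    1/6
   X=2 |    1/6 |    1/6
1.5850 bits

Using the chain rule: H(X|Y) = H(X,Y) - H(Y)

First, compute H(X,Y) = 2.5850 bits

Marginal P(Y) = (1/2, 1/2)
H(Y) = 1.0000 bits

H(X|Y) = H(X,Y) - H(Y) = 2.5850 - 1.0000 = 1.5850 bits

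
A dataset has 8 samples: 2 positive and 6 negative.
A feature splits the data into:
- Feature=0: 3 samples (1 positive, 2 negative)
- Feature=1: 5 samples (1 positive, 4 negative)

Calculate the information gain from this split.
0.0157 bits

Information Gain = H(Y) - H(Y|Feature)

Before split:
P(positive) = 2/8 = 0.2500
H(Y) = 0.8113 bits

After split:
Feature=0: H = 0.9183 bits (weight = 3/8)
Feature=1: H = 0.7219 bits (weight = 5/8)
H(Y|Feature) = (3/8)×0.9183 + (5/8)×0.7219 = 0.7956 bits

Information Gain = 0.8113 - 0.7956 = 0.0157 bits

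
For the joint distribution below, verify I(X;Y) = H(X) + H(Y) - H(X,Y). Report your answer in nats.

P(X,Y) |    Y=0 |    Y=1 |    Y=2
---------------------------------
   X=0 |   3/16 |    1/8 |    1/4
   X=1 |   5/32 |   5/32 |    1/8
I(X;Y) = 0.0166 nats

Mutual information has multiple equivalent forms:
- I(X;Y) = H(X) - H(X|Y)
- I(X;Y) = H(Y) - H(Y|X)
- I(X;Y) = H(X) + H(Y) - H(X,Y)

Computing all quantities:
H(X) = 0.6853, H(Y) = 1.0916, H(X,Y) = 1.7604
H(X|Y) = 0.6687, H(Y|X) = 1.0751

Verification:
H(X) - H(X|Y) = 0.6853 - 0.6687 = 0.0166
H(Y) - H(Y|X) = 1.0916 - 1.0751 = 0.0166
H(X) + H(Y) - H(X,Y) = 0.6853 + 1.0916 - 1.7604 = 0.0166

All forms give I(X;Y) = 0.0166 nats. ✓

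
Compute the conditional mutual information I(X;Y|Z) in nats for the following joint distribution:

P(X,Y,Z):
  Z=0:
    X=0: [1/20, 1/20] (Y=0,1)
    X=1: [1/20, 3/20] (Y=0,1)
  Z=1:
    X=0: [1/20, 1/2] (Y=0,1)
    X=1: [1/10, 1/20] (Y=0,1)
0.1099 nats

Conditional mutual information: I(X;Y|Z) = H(X|Z) + H(Y|Z) - H(X,Y|Z)

H(Z) = 0.6109
H(X,Z) = 1.1655 → H(X|Z) = 0.5547
H(Y,Z) = 1.1655 → H(Y|Z) = 0.5547
H(X,Y,Z) = 1.6103 → H(X,Y|Z) = 0.9995

I(X;Y|Z) = 0.5547 + 0.5547 - 0.9995 = 0.1099 nats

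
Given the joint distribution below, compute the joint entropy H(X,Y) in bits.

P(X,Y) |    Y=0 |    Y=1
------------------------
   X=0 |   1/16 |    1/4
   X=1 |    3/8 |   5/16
1.8050 bits

Joint entropy is H(X,Y) = -Σ_{x,y} p(x,y) log p(x,y).

Summing over all non-zero entries:
H(X,Y) = -[1/16·log_2(1/16) + 1/4·log_2(1/4) + 3/8·log_2(3/8) + 5/16·log_2(5/16)]
H(X,Y) = 1.8050 bits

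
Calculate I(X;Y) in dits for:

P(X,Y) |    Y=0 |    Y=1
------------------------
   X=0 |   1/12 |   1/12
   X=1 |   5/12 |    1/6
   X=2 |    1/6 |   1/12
0.0056 dits

Mutual information: I(X;Y) = H(X) + H(Y) - H(X,Y)

Marginals:
P(X) = (1/6, 7/12, 1/4), H(X) = 0.4168 dits
P(Y) = (2/3, 1/3), H(Y) = 0.2764 dits

Joint entropy: H(X,Y) = 0.6876 dits

I(X;Y) = 0.4168 + 0.2764 - 0.6876 = 0.0056 dits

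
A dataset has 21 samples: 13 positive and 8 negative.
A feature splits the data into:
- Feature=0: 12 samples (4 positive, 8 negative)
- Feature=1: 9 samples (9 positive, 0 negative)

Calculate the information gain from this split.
0.4340 bits

Information Gain = H(Y) - H(Y|Feature)

Before split:
P(positive) = 13/21 = 0.6190
H(Y) = 0.9587 bits

After split:
Feature=0: H = 0.9183 bits (weight = 12/21)
Feature=1: H = 0.0000 bits (weight = 9/21)
H(Y|Feature) = (12/21)×0.9183 + (9/21)×0.0000 = 0.5247 bits

Information Gain = 0.9587 - 0.5247 = 0.4340 bits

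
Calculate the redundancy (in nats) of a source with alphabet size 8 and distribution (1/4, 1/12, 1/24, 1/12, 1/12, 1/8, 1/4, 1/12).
0.1656 nats

Redundancy measures how far a source is from maximum entropy:
R = H_max - H(X)

Maximum entropy for 8 symbols: H_max = log_e(8) = 2.0794 nats
Actual entropy: H(X) = 1.9138 nats
Redundancy: R = 2.0794 - 1.9138 = 0.1656 nats

This redundancy represents potential for compression: the source could be compressed by 0.1656 nats per symbol.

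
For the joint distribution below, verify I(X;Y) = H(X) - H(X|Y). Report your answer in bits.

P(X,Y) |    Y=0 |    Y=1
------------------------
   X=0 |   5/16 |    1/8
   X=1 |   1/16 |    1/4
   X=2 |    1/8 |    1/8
I(X;Y) = 0.1468 bits

Mutual information has multiple equivalent forms:
- I(X;Y) = H(X) - H(X|Y)
- I(X;Y) = H(Y) - H(Y|X)
- I(X;Y) = H(X) + H(Y) - H(X,Y)

Computing all quantities:
H(X) = 1.5462, H(Y) = 1.0000, H(X,Y) = 2.3994
H(X|Y) = 1.3994, H(Y|X) = 0.8532

Verification:
H(X) - H(X|Y) = 1.5462 - 1.3994 = 0.1468
H(Y) - H(Y|X) = 1.0000 - 0.8532 = 0.1468
H(X) + H(Y) - H(X,Y) = 1.5462 + 1.0000 - 2.3994 = 0.1468

All forms give I(X;Y) = 0.1468 bits. ✓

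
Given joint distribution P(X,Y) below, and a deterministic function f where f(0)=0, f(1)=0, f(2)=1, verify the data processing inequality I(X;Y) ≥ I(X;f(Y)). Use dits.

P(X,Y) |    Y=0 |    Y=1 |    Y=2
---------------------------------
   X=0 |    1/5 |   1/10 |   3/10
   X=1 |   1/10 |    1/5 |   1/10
I(X;Y) = 0.0287, I(X;f(Y)) = 0.0140, inequality holds: 0.0287 ≥ 0.0140

Data Processing Inequality: For any Markov chain X → Y → Z, we have I(X;Y) ≥ I(X;Z).

Here Z = f(Y) is a deterministic function of Y, forming X → Y → Z.

Original I(X;Y) = 0.0287 dits

After applying f:
P(X,Z) where Z=f(Y):
- P(X,Z=0) = P(X,Y=0) + P(X,Y=1)
- P(X,Z=1) = P(X,Y=2)

I(X;Z) = I(X;f(Y)) = 0.0140 dits

Verification: 0.0287 ≥ 0.0140 ✓

Information cannot be created by processing; the function f can only lose information about X.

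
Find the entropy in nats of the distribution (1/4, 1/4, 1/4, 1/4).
1.3863 nats

Shannon entropy is H(X) = -Σ p(x) log p(x).

For P = (1/4, 1/4, 1/4, 1/4):
H = -1/4 × log_e(1/4) -1/4 × log_e(1/4) -1/4 × log_e(1/4) -1/4 × log_e(1/4)
H = 1.3863 nats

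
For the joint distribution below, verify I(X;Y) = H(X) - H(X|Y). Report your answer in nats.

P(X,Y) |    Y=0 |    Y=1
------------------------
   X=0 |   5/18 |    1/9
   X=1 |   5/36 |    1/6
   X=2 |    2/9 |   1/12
I(X;Y) = 0.0318 nats

Mutual information has multiple equivalent forms:
- I(X;Y) = H(X) - H(X|Y)
- I(X;Y) = H(Y) - H(Y|X)
- I(X;Y) = H(X) + H(Y) - H(X,Y)

Computing all quantities:
H(X) = 1.0918, H(Y) = 0.6541, H(X,Y) = 1.7141
H(X|Y) = 1.0600, H(Y|X) = 0.6222

Verification:
H(X) - H(X|Y) = 1.0918 - 1.0600 = 0.0318
H(Y) - H(Y|X) = 0.6541 - 0.6222 = 0.0318
H(X) + H(Y) - H(X,Y) = 1.0918 + 0.6541 - 1.7141 = 0.0318

All forms give I(X;Y) = 0.0318 nats. ✓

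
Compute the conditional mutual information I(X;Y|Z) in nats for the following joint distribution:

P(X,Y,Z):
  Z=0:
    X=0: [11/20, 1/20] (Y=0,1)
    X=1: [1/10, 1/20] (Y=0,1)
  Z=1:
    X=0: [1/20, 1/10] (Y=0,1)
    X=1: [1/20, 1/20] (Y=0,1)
0.0304 nats

Conditional mutual information: I(X;Y|Z) = H(X|Z) + H(Y|Z) - H(X,Y|Z)

H(Z) = 0.5623
H(X,Z) = 1.1059 → H(X|Z) = 0.5436
H(Y,Z) = 1.0251 → H(Y|Z) = 0.4628
H(X,Y,Z) = 1.5383 → H(X,Y|Z) = 0.9759

I(X;Y|Z) = 0.5436 + 0.4628 - 0.9759 = 0.0304 nats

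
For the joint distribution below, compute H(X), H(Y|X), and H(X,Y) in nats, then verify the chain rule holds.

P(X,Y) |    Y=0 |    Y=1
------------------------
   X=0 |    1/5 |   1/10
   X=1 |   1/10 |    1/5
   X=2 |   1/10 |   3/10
H(X,Y) = 1.6957, H(X) = 1.0889, H(Y|X) = 0.6068 (all in nats)

Chain rule: H(X,Y) = H(X) + H(Y|X)

Left side — joint entropy directly:
H(X,Y) = -Σ p(x,y) log p(x,y) = 1.6957 nats

Right side — compute H(Y|X) from the conditional distributions:
P(X) = (3/10, 3/10, 2/5), so H(X) = 1.0889 nats
H(Y|X) = Σ_x P(X=x) · H(Y|X=x):
  P(Y|X=0) = (2/3, 1/3), H(Y|X=0) = 0.6365, weight P(X=0) = 3/10
  P(Y|X=1) = (1/3, 2/3), H(Y|X=1) = 0.6365, weight P(X=1) = 3/10
  P(Y|X=2) = (1/4, 3/4), H(Y|X=2) = 0.5623, weight P(X=2) = 2/5
H(Y|X) = 0.6068 nats

H(X) + H(Y|X) = 1.0889 + 0.6068 = 1.6957 nats

Both sides equal 1.6957 nats. ✓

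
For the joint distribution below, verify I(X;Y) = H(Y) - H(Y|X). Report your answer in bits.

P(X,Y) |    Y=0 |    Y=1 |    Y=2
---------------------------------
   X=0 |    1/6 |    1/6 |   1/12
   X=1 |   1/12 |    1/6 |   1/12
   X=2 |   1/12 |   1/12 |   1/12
I(X;Y) = 0.0242 bits

Mutual information has multiple equivalent forms:
- I(X;Y) = H(X) - H(X|Y)
- I(X;Y) = H(Y) - H(Y|X)
- I(X;Y) = H(X) + H(Y) - H(X,Y)

Computing all quantities:
H(X) = 1.5546, H(Y) = 1.5546, H(X,Y) = 3.0850
H(X|Y) = 1.5304, H(Y|X) = 1.5304

Verification:
H(X) - H(X|Y) = 1.5546 - 1.5304 = 0.0242
H(Y) - H(Y|X) = 1.5546 - 1.5304 = 0.0242
H(X) + H(Y) - H(X,Y) = 1.5546 + 1.5546 - 3.0850 = 0.0242

All forms give I(X;Y) = 0.0242 bits. ✓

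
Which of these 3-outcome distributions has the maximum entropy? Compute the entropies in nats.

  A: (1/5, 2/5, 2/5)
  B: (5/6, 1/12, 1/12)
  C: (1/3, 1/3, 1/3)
C

For a discrete distribution over n outcomes, entropy is maximized by the uniform distribution.

Computing entropies:
H(A) = 1.0549 nats
H(B) = 0.5661 nats
H(C) = 1.0986 nats

The uniform distribution (where all probabilities equal 1/3) achieves the maximum entropy of log_e(3) = 1.0986 nats.

Distribution C has the highest entropy.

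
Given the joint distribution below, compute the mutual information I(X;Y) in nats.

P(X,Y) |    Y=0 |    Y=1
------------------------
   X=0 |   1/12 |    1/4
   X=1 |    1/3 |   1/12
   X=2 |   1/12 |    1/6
0.1381 nats

Mutual information: I(X;Y) = H(X) + H(Y) - H(X,Y)

Marginals:
P(X) = (1/3, 5/12, 1/4), H(X) = 1.0776 nats
P(Y) = (1/2, 1/2), H(Y) = 0.6931 nats

Joint entropy: H(X,Y) = 1.6326 nats

I(X;Y) = 1.0776 + 0.6931 - 1.6326 = 0.1381 nats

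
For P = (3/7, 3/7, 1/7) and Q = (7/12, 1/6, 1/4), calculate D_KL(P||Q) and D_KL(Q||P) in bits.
D_KL(P||Q) = 0.2780, D_KL(Q||P) = 0.2342

KL divergence is not symmetric: D_KL(P||Q) ≠ D_KL(Q||P) in general.

D_KL(P||Q) = 0.2780 bits
D_KL(Q||P) = 0.2342 bits

No, they are not equal!

This asymmetry is why KL divergence is not a true distance metric.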